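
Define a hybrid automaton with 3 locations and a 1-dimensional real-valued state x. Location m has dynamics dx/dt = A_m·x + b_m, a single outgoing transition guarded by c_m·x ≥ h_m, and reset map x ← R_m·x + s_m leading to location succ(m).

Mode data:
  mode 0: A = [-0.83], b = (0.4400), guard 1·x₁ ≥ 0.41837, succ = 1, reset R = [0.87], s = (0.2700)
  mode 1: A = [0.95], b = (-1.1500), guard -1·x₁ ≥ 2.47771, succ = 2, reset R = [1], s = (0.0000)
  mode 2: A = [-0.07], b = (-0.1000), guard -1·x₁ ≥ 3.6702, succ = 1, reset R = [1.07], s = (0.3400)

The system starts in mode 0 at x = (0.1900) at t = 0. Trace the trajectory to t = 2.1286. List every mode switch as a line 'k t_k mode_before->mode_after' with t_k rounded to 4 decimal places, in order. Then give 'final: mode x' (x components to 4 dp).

1 1.3410 0->1
final: 1 -0.0078

Mode 0: guard c·x = 0.4184 hit at Δt = 1.3410 (t = 1.3410), x⁻ = (0.4184) → reset → x⁺ = (0.6340), jump to mode 1
Mode 1: flow for 0.7876 to horizon, guard not reached → x = (-0.0078)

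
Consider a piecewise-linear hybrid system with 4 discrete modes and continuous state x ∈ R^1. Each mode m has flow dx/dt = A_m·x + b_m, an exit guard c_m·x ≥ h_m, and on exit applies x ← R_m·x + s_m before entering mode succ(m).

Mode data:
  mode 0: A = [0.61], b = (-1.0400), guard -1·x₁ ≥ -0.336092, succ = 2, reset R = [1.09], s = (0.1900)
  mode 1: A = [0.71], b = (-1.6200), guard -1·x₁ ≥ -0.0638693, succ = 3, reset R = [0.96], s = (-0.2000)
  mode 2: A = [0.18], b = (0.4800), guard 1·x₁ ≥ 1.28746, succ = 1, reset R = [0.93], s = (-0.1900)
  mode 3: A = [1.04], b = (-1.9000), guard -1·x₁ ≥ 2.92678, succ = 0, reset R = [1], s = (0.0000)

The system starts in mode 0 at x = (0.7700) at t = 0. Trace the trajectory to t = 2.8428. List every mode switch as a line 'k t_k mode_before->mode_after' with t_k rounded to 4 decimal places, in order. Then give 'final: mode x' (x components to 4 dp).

1 0.6250 0->2
2 1.7608 2->1
3 2.5412 1->3
final: 3 -0.8628

Mode 0: guard c·x = -0.3361 hit at Δt = 0.6250 (t = 0.6250), x⁻ = (0.3361) → reset → x⁺ = (0.5563), jump to mode 2
Mode 2: guard c·x = 1.2875 hit at Δt = 1.1358 (t = 1.7608), x⁻ = (1.2875) → reset → x⁺ = (1.0073), jump to mode 1
Mode 1: guard c·x = -0.0639 hit at Δt = 0.7804 (t = 2.5412), x⁻ = (0.0639) → reset → x⁺ = (-0.1387), jump to mode 3
Mode 3: flow for 0.3016 to horizon, guard not reached → x = (-0.8628)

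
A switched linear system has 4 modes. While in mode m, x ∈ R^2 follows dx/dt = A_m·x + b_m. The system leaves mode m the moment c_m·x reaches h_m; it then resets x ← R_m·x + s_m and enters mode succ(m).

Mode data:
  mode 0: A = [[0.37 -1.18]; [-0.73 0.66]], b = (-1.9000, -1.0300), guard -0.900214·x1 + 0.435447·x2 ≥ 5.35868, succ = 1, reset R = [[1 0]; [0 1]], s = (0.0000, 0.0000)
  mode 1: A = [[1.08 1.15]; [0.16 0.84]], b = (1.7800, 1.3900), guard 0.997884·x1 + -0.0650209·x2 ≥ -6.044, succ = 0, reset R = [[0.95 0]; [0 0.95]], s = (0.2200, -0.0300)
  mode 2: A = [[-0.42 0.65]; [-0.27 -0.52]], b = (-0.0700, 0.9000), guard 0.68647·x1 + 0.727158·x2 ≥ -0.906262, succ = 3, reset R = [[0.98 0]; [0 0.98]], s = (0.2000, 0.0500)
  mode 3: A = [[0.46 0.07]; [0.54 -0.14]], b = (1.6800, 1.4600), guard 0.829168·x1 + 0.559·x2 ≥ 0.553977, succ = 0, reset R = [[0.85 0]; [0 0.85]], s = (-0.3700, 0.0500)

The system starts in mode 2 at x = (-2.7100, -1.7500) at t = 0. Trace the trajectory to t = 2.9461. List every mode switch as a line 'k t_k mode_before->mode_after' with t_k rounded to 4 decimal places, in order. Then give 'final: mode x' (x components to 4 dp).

Mode 2: guard c·x = -0.9063 hit at Δt = 1.2752 (t = 1.2752), x⁻ = (-1.8850, 0.5333) → reset → x⁺ = (-1.6473, 0.5726), jump to mode 3
Mode 3: guard c·x = 0.5540 hit at Δt = 1.0736 (t = 2.3488), x⁻ = (-0.2796, 1.4057) → reset → x⁺ = (-0.6076, 1.2448), jump to mode 0
Mode 0: flow for 0.5973 to horizon, guard not reached → x = (-3.2104, 2.0183)

1 1.2752 2->3
2 2.3488 3->0
final: 0 -3.2104 2.0183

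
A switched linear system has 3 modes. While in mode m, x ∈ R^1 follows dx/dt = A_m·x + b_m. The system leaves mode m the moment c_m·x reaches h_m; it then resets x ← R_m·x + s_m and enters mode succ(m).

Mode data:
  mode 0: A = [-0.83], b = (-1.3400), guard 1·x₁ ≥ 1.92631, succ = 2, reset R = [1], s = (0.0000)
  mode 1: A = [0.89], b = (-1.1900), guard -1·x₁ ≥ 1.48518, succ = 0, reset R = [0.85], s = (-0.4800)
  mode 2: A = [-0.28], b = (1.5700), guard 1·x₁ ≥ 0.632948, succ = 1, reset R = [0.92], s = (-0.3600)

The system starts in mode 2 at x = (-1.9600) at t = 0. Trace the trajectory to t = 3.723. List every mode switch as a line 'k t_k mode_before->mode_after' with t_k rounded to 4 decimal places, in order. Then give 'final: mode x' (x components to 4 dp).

Mode 2: guard c·x = 0.6329 hit at Δt = 1.4984 (t = 1.4984), x⁻ = (0.6329) → reset → x⁺ = (0.2223), jump to mode 1
Mode 1: guard c·x = 1.4852 hit at Δt = 1.0437 (t = 2.5421), x⁻ = (-1.4852) → reset → x⁺ = (-1.7424), jump to mode 0
Mode 0: flow for 1.1809 to horizon, guard not reached → x = (-1.6625)

1 1.4984 2->1
2 2.5421 1->0
final: 0 -1.6625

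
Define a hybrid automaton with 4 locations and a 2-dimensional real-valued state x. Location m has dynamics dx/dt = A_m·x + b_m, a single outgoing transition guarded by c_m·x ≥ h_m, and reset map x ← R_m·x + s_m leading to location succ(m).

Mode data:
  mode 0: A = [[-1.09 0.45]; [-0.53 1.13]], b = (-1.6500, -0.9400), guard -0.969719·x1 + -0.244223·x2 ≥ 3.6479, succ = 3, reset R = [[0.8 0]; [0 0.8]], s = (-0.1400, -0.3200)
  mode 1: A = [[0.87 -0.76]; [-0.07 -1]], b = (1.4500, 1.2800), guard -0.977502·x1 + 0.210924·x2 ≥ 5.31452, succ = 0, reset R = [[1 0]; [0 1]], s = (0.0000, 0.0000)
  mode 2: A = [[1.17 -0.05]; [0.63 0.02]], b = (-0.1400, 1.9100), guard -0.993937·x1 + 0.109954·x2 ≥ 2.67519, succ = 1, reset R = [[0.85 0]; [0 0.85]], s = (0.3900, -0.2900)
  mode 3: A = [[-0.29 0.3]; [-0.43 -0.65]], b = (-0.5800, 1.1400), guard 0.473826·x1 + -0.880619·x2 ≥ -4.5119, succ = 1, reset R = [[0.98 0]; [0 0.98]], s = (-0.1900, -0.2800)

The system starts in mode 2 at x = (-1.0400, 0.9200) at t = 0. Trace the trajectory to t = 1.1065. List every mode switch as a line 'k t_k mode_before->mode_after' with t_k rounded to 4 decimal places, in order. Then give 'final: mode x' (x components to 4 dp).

Mode 2: guard c·x = 2.6752 hit at Δt = 0.6831 (t = 0.6831), x⁻ = (-2.5236, 1.5181) → reset → x⁺ = (-1.7550, 1.0004), jump to mode 1
Mode 1: flow for 0.4234 to horizon, guard not reached → x = (-2.2115, 1.1448)

1 0.6831 2->1
final: 1 -2.2115 1.1448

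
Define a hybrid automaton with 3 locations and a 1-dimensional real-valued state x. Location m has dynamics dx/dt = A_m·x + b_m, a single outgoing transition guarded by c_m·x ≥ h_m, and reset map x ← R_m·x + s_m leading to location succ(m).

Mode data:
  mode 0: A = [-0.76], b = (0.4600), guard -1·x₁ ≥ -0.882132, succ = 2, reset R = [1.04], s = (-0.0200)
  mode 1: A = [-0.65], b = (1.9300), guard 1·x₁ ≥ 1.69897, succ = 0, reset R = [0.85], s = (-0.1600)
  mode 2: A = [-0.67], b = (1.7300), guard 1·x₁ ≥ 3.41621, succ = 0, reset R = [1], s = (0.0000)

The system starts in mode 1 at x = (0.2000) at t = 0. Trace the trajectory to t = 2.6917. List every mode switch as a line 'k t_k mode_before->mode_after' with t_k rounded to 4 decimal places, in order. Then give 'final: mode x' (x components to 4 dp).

1 1.1990 1->0
2 2.3791 0->2
final: 2 1.2158

Mode 1: guard c·x = 1.6990 hit at Δt = 1.1990 (t = 1.1990), x⁻ = (1.6990) → reset → x⁺ = (1.2841), jump to mode 0
Mode 0: guard c·x = -0.8821 hit at Δt = 1.1801 (t = 2.3791), x⁻ = (0.8821) → reset → x⁺ = (0.8974), jump to mode 2
Mode 2: flow for 0.3126 to horizon, guard not reached → x = (1.2158)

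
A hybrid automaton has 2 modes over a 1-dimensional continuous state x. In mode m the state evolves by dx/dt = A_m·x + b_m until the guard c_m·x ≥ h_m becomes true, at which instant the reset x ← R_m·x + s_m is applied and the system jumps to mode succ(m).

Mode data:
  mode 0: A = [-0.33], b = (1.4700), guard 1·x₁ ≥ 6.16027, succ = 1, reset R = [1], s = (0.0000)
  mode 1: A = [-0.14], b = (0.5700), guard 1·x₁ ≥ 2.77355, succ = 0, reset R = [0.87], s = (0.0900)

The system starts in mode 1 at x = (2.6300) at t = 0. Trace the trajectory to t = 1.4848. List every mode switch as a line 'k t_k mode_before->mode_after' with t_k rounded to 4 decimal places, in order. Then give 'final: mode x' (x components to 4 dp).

Mode 1: guard c·x = 2.7736 hit at Δt = 0.7493 (t = 0.7493), x⁻ = (2.7736) → reset → x⁺ = (2.5030), jump to mode 0
Mode 0: flow for 0.7355 to horizon, guard not reached → x = (2.9236)

1 0.7493 1->0
final: 0 2.9236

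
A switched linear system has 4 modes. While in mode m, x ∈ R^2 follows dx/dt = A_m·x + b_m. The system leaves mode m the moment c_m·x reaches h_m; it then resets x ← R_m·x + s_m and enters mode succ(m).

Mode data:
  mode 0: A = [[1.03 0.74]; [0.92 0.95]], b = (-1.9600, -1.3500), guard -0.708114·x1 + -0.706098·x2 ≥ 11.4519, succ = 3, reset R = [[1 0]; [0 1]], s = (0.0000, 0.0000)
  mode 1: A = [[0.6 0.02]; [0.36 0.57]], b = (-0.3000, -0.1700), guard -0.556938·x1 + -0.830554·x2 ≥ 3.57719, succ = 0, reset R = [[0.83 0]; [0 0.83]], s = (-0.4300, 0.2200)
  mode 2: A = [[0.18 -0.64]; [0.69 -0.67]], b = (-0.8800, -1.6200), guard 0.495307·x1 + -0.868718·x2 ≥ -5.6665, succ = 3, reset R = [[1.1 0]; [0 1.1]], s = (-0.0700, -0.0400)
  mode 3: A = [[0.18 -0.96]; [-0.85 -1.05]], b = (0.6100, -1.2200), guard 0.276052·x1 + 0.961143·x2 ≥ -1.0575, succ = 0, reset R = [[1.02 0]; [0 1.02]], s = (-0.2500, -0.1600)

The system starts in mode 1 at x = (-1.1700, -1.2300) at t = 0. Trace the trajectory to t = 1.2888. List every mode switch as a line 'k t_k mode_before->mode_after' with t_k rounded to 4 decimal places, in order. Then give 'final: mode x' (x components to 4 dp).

1 0.8281 1->0
final: 0 -6.4896 -6.1254

Mode 1: guard c·x = 3.5772 hit at Δt = 0.8281 (t = 0.8281), x⁻ = (-2.2845, -2.7751) → reset → x⁺ = (-2.3261, -2.0834), jump to mode 0
Mode 0: flow for 0.4607 to horizon, guard not reached → x = (-6.4896, -6.1254)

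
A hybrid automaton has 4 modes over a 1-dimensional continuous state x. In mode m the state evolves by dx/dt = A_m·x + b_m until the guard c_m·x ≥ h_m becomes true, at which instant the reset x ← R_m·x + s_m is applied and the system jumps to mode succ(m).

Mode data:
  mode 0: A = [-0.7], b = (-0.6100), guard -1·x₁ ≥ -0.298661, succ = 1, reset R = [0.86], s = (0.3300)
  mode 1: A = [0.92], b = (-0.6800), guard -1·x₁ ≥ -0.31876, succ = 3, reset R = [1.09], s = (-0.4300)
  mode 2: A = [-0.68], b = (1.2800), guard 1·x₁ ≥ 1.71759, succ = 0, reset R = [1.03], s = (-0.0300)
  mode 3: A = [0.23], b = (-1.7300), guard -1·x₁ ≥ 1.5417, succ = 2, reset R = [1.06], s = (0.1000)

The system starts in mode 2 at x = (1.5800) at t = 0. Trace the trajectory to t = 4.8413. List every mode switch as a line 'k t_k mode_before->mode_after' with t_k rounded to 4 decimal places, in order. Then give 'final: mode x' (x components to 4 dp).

Mode 2: guard c·x = 1.7176 hit at Δt = 0.8928 (t = 0.8928), x⁻ = (1.7176) → reset → x⁺ = (1.7391), jump to mode 0
Mode 0: guard c·x = -0.2987 hit at Δt = 1.1464 (t = 2.0392), x⁻ = (0.2987) → reset → x⁺ = (0.5868), jump to mode 1
Mode 1: guard c·x = -0.3188 hit at Δt = 1.1037 (t = 3.1429), x⁻ = (0.3188) → reset → x⁺ = (-0.0826), jump to mode 3
Mode 3: guard c·x = 1.5417 hit at Δt = 0.7632 (t = 3.9061), x⁻ = (-1.5417) → reset → x⁺ = (-1.5342), jump to mode 2
Mode 2: flow for 0.9352 to horizon, guard not reached → x = (0.0735)

1 0.8928 2->0
2 2.0392 0->1
3 3.1429 1->3
4 3.9061 3->2
final: 2 0.0735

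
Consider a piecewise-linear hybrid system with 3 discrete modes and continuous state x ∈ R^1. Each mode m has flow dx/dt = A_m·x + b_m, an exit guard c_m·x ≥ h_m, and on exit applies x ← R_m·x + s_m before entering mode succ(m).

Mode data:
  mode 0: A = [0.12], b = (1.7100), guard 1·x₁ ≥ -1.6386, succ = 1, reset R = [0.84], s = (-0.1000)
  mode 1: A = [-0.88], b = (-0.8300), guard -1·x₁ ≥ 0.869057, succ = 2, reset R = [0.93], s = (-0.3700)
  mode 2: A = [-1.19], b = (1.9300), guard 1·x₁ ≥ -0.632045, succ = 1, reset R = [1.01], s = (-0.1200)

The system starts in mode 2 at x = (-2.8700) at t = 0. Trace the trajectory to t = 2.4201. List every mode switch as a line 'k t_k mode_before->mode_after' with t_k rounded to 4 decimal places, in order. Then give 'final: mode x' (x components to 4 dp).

1 0.5795 2->1
2 1.6177 1->2
3 1.8000 2->1
final: 1 -0.8361

Mode 2: guard c·x = -0.6320 hit at Δt = 0.5795 (t = 0.5795), x⁻ = (-0.6320) → reset → x⁺ = (-0.7584), jump to mode 1
Mode 1: guard c·x = 0.8691 hit at Δt = 1.0382 (t = 1.6177), x⁻ = (-0.8691) → reset → x⁺ = (-1.1782), jump to mode 2
Mode 2: guard c·x = -0.6320 hit at Δt = 0.1823 (t = 1.8000), x⁻ = (-0.6320) → reset → x⁺ = (-0.7584), jump to mode 1
Mode 1: flow for 0.6201 to horizon, guard not reached → x = (-0.8361)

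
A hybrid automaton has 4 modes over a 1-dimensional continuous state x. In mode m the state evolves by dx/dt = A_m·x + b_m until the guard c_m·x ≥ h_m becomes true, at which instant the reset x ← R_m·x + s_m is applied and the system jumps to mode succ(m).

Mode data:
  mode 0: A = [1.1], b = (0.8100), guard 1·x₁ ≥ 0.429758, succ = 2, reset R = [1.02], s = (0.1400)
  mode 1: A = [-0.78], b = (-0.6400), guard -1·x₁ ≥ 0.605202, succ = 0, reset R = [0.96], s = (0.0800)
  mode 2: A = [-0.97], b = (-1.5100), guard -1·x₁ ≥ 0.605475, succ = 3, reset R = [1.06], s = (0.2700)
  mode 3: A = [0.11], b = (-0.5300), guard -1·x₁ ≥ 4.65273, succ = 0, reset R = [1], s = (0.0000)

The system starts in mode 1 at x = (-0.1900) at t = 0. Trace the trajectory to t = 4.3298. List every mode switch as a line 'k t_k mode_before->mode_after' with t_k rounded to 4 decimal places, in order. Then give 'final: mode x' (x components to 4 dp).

Mode 1: guard c·x = 0.6052 hit at Δt = 1.3775 (t = 1.3775), x⁻ = (-0.6052) → reset → x⁺ = (-0.5010), jump to mode 0
Mode 0: guard c·x = 0.4298 hit at Δt = 1.4548 (t = 2.8323), x⁻ = (0.4298) → reset → x⁺ = (0.5784), jump to mode 2
Mode 2: guard c·x = 0.6055 hit at Δt = 0.8335 (t = 3.6658), x⁻ = (-0.6055) → reset → x⁺ = (-0.3718), jump to mode 3
Mode 3: flow for 0.6640 to horizon, guard not reached → x = (-0.7651)

1 1.3775 1->0
2 2.8323 0->2
3 3.6658 2->3
final: 3 -0.7651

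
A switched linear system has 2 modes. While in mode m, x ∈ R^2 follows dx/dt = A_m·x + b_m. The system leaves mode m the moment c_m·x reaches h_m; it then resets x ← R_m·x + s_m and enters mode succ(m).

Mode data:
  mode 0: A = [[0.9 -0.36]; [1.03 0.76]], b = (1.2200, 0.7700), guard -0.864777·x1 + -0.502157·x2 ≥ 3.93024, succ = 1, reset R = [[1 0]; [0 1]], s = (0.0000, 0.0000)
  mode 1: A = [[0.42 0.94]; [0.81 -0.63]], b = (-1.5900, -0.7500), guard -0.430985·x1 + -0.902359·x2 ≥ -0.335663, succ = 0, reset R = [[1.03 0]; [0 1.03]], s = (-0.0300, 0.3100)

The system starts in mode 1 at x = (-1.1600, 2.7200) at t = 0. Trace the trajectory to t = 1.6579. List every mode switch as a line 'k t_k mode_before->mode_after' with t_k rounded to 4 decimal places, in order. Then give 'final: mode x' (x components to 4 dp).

Mode 1: guard c·x = -0.3357 hit at Δt = 0.5902 (t = 0.5902), x⁻ = (-1.3764, 1.0294) → reset → x⁺ = (-1.4477, 1.3703), jump to mode 0
Mode 0: flow for 1.0677 to horizon, guard not reached → x = (-2.5126, 1.2520)

1 0.5902 1->0
final: 0 -2.5126 1.2520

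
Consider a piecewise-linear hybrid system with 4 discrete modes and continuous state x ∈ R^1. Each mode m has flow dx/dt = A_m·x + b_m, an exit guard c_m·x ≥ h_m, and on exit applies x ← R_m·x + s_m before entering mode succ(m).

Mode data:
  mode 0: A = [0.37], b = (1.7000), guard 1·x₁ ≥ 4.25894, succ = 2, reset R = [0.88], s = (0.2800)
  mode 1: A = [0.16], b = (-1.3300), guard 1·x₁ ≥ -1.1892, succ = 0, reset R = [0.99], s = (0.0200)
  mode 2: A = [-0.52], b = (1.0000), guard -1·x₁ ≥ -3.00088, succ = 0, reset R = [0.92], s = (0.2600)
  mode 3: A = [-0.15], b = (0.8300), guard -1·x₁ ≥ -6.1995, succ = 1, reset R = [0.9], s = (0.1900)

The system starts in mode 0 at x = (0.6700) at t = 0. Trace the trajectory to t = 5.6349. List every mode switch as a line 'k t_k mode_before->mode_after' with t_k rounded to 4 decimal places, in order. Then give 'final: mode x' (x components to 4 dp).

1 1.4049 0->2
2 2.6920 2->0
3 3.0991 0->2
4 4.3862 2->0
5 4.7934 0->2
final: 2 3.2819

Mode 0: guard c·x = 4.2589 hit at Δt = 1.4049 (t = 1.4049), x⁻ = (4.2589) → reset → x⁺ = (4.0279), jump to mode 2
Mode 2: guard c·x = -3.0009 hit at Δt = 1.2871 (t = 2.6920), x⁻ = (3.0009) → reset → x⁺ = (3.0208), jump to mode 0
Mode 0: guard c·x = 4.2589 hit at Δt = 0.4071 (t = 3.0991), x⁻ = (4.2589) → reset → x⁺ = (4.0279), jump to mode 2
Mode 2: guard c·x = -3.0009 hit at Δt = 1.2871 (t = 4.3862), x⁻ = (3.0009) → reset → x⁺ = (3.0208), jump to mode 0
Mode 0: guard c·x = 4.2589 hit at Δt = 0.4071 (t = 4.7934), x⁻ = (4.2589) → reset → x⁺ = (4.0279), jump to mode 2
Mode 2: flow for 0.8415 to horizon, guard not reached → x = (3.2819)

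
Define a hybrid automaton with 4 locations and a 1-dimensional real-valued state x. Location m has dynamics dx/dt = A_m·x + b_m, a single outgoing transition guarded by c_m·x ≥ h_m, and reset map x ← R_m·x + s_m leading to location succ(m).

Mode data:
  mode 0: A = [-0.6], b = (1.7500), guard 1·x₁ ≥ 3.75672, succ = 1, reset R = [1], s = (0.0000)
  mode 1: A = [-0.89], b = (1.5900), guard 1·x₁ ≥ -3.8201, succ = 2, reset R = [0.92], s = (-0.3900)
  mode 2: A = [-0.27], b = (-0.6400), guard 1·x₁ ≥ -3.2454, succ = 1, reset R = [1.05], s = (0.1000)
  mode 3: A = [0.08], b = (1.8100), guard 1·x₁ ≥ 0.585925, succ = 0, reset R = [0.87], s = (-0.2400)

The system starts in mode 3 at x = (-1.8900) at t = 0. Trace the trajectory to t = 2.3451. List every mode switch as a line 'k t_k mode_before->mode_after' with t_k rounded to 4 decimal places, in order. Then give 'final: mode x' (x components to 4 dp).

1 1.4100 3->0
final: 0 1.4063

Mode 3: guard c·x = 0.5859 hit at Δt = 1.4100 (t = 1.4100), x⁻ = (0.5859) → reset → x⁺ = (0.2698), jump to mode 0
Mode 0: flow for 0.9351 to horizon, guard not reached → x = (1.4063)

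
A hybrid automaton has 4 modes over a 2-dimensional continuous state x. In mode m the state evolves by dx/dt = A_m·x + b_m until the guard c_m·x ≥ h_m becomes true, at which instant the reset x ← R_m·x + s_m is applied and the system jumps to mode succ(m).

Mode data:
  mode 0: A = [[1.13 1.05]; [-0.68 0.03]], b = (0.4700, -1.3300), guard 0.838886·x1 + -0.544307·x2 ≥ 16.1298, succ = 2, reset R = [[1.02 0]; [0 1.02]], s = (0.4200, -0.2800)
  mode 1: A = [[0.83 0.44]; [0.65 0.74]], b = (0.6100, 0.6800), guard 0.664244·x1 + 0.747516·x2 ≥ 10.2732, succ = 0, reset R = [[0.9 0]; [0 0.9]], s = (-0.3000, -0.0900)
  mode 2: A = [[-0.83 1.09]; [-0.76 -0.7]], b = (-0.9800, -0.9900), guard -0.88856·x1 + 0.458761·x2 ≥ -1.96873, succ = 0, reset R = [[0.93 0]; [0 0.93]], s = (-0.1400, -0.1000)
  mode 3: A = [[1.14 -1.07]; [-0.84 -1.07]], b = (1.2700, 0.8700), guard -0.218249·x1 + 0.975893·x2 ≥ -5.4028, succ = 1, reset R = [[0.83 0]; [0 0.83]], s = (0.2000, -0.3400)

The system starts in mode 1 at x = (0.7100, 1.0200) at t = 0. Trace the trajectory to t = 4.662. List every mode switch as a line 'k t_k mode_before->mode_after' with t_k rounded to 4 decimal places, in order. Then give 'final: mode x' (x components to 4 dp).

Mode 1: guard c·x = 10.2732 hit at Δt = 1.3252 (t = 1.3252), x⁻ = (6.6951, 7.7938) → reset → x⁺ = (5.7256, 6.9244), jump to mode 0
Mode 0: guard c·x = 16.1298 hit at Δt = 0.7398 (t = 2.0650), x⁻ = (19.2296, 0.0030) → reset → x⁺ = (20.0342, -0.2769), jump to mode 2
Mode 2: guard c·x = -1.9687 hit at Δt = 1.5329 (t = 3.5979), x⁻ = (-0.6237, -5.4994) → reset → x⁺ = (-0.7200, -5.2144), jump to mode 0
Mode 0: flow for 1.0641 to horizon, guard not reached → x = (-12.0485, -2.8250)

1 1.3252 1->0
2 2.0650 0->2
3 3.5979 2->0
final: 0 -12.0485 -2.8250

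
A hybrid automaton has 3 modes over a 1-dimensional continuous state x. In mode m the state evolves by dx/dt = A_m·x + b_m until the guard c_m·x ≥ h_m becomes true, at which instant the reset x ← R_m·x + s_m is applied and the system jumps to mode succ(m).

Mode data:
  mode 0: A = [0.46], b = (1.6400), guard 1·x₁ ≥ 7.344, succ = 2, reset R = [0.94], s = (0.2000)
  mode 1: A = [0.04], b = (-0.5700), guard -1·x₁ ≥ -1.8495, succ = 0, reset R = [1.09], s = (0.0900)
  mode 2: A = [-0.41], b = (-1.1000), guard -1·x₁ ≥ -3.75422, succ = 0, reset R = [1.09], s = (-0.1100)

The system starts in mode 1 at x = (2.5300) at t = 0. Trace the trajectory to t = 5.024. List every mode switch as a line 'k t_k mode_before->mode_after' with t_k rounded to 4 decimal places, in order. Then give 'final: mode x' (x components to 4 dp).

1 1.4110 1->0
2 2.8332 0->2
3 3.8549 2->0
4 4.6558 0->2
final: 2 5.7321

Mode 1: guard c·x = -1.8495 hit at Δt = 1.4110 (t = 1.4110), x⁻ = (1.8495) → reset → x⁺ = (2.1060), jump to mode 0
Mode 0: guard c·x = 7.3440 hit at Δt = 1.4222 (t = 2.8332), x⁻ = (7.3440) → reset → x⁺ = (7.1034), jump to mode 2
Mode 2: guard c·x = -3.7542 hit at Δt = 1.0217 (t = 3.8549), x⁻ = (3.7542) → reset → x⁺ = (3.9821), jump to mode 0
Mode 0: guard c·x = 7.3440 hit at Δt = 0.8009 (t = 4.6558), x⁻ = (7.3440) → reset → x⁺ = (7.1034), jump to mode 2
Mode 2: flow for 0.3682 to horizon, guard not reached → x = (5.7321)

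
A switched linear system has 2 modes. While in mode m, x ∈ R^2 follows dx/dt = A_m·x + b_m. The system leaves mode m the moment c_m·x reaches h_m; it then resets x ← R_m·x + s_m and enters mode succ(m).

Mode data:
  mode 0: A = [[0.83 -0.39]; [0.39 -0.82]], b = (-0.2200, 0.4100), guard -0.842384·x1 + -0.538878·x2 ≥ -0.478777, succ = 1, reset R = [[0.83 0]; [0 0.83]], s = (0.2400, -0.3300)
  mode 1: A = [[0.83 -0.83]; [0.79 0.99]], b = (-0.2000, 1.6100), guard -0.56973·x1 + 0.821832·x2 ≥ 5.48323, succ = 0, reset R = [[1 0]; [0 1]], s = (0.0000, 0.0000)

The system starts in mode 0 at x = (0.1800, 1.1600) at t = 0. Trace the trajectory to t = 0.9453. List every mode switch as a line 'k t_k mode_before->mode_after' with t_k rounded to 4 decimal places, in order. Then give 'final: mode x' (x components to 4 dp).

Mode 0: guard c·x = -0.4788 hit at Δt = 0.4093 (t = 0.4093), x⁻ = (-0.0584, 0.9798) → reset → x⁺ = (0.1915, 0.4832), jump to mode 1
Mode 1: flow for 0.5360 to horizon, guard not reached → x = (-0.4623, 1.9435)

1 0.4093 0->1
final: 1 -0.4623 1.9435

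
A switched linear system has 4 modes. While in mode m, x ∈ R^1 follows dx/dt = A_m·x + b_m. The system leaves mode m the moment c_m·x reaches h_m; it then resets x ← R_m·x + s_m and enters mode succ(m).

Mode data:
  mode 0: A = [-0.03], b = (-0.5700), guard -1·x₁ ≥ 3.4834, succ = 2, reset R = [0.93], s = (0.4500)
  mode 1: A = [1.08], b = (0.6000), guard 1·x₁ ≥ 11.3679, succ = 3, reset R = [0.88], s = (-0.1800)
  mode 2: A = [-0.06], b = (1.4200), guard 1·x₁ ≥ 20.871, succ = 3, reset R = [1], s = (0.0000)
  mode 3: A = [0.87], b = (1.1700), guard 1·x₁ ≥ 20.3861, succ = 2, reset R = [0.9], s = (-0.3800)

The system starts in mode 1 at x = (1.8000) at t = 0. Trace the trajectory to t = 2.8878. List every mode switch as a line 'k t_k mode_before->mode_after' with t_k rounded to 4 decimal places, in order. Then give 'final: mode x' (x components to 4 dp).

1 1.5016 1->3
2 2.2667 3->2
final: 2 18.1760

Mode 1: guard c·x = 11.3679 hit at Δt = 1.5016 (t = 1.5016), x⁻ = (11.3679) → reset → x⁺ = (9.8238), jump to mode 3
Mode 3: guard c·x = 20.3861 hit at Δt = 0.7651 (t = 2.2667), x⁻ = (20.3861) → reset → x⁺ = (17.9675), jump to mode 2
Mode 2: flow for 0.6211 to horizon, guard not reached → x = (18.1760)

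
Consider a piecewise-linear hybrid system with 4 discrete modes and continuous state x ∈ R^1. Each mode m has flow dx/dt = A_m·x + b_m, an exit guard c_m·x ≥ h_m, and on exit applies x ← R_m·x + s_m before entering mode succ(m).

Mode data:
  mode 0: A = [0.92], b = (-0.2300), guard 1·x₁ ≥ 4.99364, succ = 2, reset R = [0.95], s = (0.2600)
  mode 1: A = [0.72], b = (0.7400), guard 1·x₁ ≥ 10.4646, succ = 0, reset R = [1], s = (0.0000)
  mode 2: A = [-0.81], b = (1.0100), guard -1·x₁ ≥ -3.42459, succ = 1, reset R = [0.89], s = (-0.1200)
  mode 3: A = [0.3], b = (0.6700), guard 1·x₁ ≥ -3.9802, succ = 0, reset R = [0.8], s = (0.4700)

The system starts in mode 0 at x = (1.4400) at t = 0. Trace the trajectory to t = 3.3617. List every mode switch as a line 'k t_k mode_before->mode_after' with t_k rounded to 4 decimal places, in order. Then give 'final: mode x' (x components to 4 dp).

Mode 0: guard c·x = 4.9936 hit at Δt = 1.5031 (t = 1.5031), x⁻ = (4.9936) → reset → x⁺ = (5.0040), jump to mode 2
Mode 2: guard c·x = -3.4246 hit at Δt = 0.6733 (t = 2.1764), x⁻ = (3.4246) → reset → x⁺ = (2.9279), jump to mode 1
Mode 1: flow for 1.1853 to horizon, guard not reached → x = (8.2587)

1 1.5031 0->2
2 2.1764 2->1
final: 1 8.2587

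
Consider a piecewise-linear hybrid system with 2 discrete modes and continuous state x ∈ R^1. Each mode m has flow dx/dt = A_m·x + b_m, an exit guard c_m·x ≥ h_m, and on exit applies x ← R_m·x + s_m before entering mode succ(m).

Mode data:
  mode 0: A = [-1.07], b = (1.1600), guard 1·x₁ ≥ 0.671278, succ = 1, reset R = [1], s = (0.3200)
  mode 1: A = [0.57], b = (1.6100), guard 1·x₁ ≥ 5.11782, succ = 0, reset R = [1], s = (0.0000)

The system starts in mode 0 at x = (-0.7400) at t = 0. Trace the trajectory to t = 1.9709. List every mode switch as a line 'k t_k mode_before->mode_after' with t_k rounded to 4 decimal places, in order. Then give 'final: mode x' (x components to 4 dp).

Mode 0: guard c·x = 0.6713 hit at Δt = 1.3886 (t = 1.3886), x⁻ = (0.6713) → reset → x⁺ = (0.9913), jump to mode 1
Mode 1: flow for 0.5823 to horizon, guard not reached → x = (2.4933)

1 1.3886 0->1
final: 1 2.4933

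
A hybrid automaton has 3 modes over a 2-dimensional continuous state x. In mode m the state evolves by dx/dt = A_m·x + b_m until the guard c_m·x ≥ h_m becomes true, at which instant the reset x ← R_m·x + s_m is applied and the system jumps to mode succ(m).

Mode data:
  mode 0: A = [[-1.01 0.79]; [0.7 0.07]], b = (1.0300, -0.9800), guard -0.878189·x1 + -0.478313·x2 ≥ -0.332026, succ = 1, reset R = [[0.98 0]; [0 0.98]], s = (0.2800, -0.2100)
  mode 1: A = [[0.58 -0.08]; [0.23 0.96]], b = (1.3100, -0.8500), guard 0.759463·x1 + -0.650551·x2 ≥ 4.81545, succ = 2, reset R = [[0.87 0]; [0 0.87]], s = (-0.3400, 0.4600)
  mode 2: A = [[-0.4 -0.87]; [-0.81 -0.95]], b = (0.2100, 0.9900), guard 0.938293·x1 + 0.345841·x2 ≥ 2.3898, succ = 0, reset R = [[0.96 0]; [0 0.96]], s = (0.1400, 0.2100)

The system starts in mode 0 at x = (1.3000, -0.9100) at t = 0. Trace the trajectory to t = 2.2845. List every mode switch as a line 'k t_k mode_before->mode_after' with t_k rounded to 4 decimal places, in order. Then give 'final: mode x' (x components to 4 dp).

Mode 0: guard c·x = -0.3320 hit at Δt = 0.4285 (t = 0.4285), x⁻ = (0.9370, -1.0261) → reset → x⁺ = (1.1982, -1.2156), jump to mode 1
Mode 1: guard c·x = 4.8155 hit at Δt = 0.8497 (t = 1.2782), x⁻ = (3.5793, -3.2235) → reset → x⁺ = (2.7740, -2.3445), jump to mode 2
Mode 2: guard c·x = 2.3898 hit at Δt = 0.6046 (t = 1.8828), x⁻ = (3.2886, -2.0122) → reset → x⁺ = (3.2971, -1.7217), jump to mode 0
Mode 0: flow for 0.4017 to horizon, guard not reached → x = (2.1390, -1.4076)

1 0.4285 0->1
2 1.2782 1->2
3 1.8828 2->0
final: 0 2.1390 -1.4076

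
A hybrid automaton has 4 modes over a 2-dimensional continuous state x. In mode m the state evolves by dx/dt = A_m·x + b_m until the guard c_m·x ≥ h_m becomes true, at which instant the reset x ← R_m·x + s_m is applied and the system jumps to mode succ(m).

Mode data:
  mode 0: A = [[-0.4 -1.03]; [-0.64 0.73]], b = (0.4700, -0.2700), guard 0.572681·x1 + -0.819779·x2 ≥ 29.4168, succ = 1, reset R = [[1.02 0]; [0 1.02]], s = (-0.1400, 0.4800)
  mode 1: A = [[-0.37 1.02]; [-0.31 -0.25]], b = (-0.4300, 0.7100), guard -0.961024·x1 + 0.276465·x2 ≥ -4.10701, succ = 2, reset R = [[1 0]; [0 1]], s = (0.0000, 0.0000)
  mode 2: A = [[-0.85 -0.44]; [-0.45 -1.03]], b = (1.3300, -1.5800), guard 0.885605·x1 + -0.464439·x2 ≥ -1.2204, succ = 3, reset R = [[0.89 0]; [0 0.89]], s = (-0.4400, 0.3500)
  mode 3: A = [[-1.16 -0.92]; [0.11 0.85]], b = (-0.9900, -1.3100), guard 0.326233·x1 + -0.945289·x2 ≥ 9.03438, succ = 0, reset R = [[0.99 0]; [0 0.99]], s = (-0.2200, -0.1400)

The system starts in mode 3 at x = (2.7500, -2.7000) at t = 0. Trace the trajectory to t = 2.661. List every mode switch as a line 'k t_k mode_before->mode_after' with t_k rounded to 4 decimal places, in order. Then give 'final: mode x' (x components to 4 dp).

1 1.0580 3->0
2 2.0485 0->1
final: 1 -0.9090 -22.2158

Mode 3: guard c·x = 9.0344 hit at Δt = 1.0580 (t = 1.0580), x⁻ = (3.3976, -8.3847) → reset → x⁺ = (3.1436, -8.4409), jump to mode 0
Mode 0: guard c·x = 29.4168 hit at Δt = 0.9905 (t = 2.0485), x⁻ = (15.6499, -24.9511) → reset → x⁺ = (15.8229, -24.9701), jump to mode 1
Mode 1: flow for 0.6125 to horizon, guard not reached → x = (-0.9090, -22.2158)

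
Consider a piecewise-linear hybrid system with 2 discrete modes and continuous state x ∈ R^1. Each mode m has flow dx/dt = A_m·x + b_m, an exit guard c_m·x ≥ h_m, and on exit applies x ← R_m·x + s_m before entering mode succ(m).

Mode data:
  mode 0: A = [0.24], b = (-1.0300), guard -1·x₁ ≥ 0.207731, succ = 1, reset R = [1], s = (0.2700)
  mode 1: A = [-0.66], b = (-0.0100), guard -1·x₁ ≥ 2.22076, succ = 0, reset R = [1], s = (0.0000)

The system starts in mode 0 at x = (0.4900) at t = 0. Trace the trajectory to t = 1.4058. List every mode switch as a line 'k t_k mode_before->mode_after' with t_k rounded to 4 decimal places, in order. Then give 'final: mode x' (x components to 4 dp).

Mode 0: guard c·x = 0.2077 hit at Δt = 0.7021 (t = 0.7021), x⁻ = (-0.2077) → reset → x⁺ = (0.0623), jump to mode 1
Mode 1: flow for 0.7037 to horizon, guard not reached → x = (0.0335)

1 0.7021 0->1
final: 1 0.0335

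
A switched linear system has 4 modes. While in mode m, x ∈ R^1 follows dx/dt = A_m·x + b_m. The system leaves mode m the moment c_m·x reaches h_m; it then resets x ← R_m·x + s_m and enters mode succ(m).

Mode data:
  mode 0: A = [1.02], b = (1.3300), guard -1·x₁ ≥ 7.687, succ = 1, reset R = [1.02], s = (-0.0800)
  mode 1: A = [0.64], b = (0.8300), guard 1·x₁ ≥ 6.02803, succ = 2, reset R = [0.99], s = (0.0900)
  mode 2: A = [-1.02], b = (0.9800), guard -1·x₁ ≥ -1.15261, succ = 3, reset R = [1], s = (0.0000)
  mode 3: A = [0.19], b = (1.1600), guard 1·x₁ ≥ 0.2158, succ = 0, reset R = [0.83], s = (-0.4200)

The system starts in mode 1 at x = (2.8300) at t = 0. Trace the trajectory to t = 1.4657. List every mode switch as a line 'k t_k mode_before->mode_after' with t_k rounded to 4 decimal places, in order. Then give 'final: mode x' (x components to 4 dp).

Mode 1: guard c·x = 6.0280 hit at Δt = 0.8965 (t = 0.8965), x⁻ = (6.0280) → reset → x⁺ = (6.0577), jump to mode 2
Mode 2: flow for 0.5692 to horizon, guard not reached → x = (3.8129)

1 0.8965 1->2
final: 2 3.8129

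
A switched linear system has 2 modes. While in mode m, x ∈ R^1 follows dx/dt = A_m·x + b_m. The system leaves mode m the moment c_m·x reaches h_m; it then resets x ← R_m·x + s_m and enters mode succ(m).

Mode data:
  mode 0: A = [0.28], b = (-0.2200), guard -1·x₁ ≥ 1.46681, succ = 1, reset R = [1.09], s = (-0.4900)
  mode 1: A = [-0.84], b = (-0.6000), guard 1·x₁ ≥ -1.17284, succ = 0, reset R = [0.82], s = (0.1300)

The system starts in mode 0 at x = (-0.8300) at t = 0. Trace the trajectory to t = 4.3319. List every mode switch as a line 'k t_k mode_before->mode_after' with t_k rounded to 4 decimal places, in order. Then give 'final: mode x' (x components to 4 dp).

1 1.1867 0->1
2 2.4936 1->0
3 3.6765 0->1
final: 1 -1.5069

Mode 0: guard c·x = 1.4668 hit at Δt = 1.1867 (t = 1.1867), x⁻ = (-1.4668) → reset → x⁺ = (-2.0888), jump to mode 1
Mode 1: guard c·x = -1.1728 hit at Δt = 1.3069 (t = 2.4936), x⁻ = (-1.1728) → reset → x⁺ = (-0.8317), jump to mode 0
Mode 0: guard c·x = 1.4668 hit at Δt = 1.1829 (t = 3.6765), x⁻ = (-1.4668) → reset → x⁺ = (-2.0888), jump to mode 1
Mode 1: flow for 0.6554 to horizon, guard not reached → x = (-1.5069)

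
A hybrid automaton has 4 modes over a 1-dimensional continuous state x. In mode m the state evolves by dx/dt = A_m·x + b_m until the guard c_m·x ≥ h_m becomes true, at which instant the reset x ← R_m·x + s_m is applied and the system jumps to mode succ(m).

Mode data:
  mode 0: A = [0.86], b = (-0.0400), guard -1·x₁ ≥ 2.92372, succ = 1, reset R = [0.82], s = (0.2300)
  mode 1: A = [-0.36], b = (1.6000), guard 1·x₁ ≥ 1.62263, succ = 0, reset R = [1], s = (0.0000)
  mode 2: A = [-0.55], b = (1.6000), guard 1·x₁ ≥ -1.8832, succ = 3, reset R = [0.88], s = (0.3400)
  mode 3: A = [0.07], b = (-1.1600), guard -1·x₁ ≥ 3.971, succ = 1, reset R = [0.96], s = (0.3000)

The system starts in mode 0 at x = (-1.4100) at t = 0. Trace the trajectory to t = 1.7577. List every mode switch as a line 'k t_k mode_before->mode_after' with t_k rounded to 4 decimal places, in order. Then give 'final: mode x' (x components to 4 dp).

1 0.8286 0->1
final: 1 -0.2878

Mode 0: guard c·x = 2.9237 hit at Δt = 0.8286 (t = 0.8286), x⁻ = (-2.9237) → reset → x⁺ = (-2.1675), jump to mode 1
Mode 1: flow for 0.9291 to horizon, guard not reached → x = (-0.2878)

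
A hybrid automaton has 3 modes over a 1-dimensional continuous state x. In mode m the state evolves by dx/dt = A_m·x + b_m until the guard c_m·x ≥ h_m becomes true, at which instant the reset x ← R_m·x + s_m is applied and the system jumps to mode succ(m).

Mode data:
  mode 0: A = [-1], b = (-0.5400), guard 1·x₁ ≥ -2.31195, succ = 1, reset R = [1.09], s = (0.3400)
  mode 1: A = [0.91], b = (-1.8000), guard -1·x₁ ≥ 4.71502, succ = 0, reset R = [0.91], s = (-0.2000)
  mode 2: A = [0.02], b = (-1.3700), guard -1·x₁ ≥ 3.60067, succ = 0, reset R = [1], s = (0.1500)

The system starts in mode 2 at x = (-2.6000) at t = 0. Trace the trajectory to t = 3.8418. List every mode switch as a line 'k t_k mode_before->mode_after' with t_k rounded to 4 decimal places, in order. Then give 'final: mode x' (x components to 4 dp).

Mode 2: guard c·x = 3.6007 hit at Δt = 0.6988 (t = 0.6988), x⁻ = (-3.6007) → reset → x⁺ = (-3.4507), jump to mode 0
Mode 0: guard c·x = -2.3119 hit at Δt = 0.4963 (t = 1.1951), x⁻ = (-2.3120) → reset → x⁺ = (-2.1800), jump to mode 1
Mode 1: guard c·x = 4.7150 hit at Δt = 0.5231 (t = 1.7182), x⁻ = (-4.7150) → reset → x⁺ = (-4.4907), jump to mode 0
Mode 0: guard c·x = -2.3119 hit at Δt = 0.8018 (t = 2.5200), x⁻ = (-2.3119) → reset → x⁺ = (-2.1800), jump to mode 1
Mode 1: guard c·x = 4.7150 hit at Δt = 0.5231 (t = 3.0431), x⁻ = (-4.7150) → reset → x⁺ = (-4.4907), jump to mode 0
Mode 0: flow for 0.7987 to horizon, guard not reached → x = (-2.3175)

1 0.6988 2->0
2 1.1951 0->1
3 1.7182 1->0
4 2.5200 0->1
5 3.0431 1->0
final: 0 -2.3175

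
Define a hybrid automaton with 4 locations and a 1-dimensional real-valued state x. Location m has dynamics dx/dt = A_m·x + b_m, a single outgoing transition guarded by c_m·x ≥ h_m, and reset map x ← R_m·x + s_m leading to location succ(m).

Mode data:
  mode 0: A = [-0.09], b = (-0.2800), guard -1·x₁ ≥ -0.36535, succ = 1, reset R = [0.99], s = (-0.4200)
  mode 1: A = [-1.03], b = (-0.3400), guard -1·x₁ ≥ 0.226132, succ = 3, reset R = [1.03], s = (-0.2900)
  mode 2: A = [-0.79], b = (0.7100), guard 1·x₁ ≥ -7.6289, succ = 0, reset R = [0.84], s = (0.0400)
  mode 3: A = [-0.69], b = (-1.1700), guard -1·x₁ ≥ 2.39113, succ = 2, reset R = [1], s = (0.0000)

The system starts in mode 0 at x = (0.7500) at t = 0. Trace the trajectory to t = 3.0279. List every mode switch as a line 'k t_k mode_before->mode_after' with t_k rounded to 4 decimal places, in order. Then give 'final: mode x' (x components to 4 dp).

Mode 0: guard c·x = -0.3654 hit at Δt = 1.1660 (t = 1.1660), x⁻ = (0.3654) → reset → x⁺ = (-0.0583), jump to mode 1
Mode 1: guard c·x = 0.2261 hit at Δt = 0.9330 (t = 2.0990), x⁻ = (-0.2261) → reset → x⁺ = (-0.5229), jump to mode 3
Mode 3: flow for 0.9289 to horizon, guard not reached → x = (-1.0779)

1 1.1660 0->1
2 2.0990 1->3
final: 3 -1.0779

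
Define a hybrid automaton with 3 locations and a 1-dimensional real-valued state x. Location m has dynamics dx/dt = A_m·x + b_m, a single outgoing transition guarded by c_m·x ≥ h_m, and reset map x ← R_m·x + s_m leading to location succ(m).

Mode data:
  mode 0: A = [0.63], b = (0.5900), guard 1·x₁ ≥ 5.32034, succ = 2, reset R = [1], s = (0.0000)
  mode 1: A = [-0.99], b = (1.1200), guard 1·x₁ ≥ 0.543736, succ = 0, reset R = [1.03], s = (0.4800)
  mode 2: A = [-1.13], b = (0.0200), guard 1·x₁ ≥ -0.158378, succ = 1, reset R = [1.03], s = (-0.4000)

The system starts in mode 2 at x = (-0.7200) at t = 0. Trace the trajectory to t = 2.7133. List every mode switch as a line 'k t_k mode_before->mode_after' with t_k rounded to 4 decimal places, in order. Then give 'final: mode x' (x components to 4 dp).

1 1.2678 2->1
2 2.3376 1->0
final: 0 1.5679

Mode 2: guard c·x = -0.1584 hit at Δt = 1.2678 (t = 1.2678), x⁻ = (-0.1584) → reset → x⁺ = (-0.5631), jump to mode 1
Mode 1: guard c·x = 0.5437 hit at Δt = 1.0698 (t = 2.3376), x⁻ = (0.5437) → reset → x⁺ = (1.0400), jump to mode 0
Mode 0: flow for 0.3757 to horizon, guard not reached → x = (1.5679)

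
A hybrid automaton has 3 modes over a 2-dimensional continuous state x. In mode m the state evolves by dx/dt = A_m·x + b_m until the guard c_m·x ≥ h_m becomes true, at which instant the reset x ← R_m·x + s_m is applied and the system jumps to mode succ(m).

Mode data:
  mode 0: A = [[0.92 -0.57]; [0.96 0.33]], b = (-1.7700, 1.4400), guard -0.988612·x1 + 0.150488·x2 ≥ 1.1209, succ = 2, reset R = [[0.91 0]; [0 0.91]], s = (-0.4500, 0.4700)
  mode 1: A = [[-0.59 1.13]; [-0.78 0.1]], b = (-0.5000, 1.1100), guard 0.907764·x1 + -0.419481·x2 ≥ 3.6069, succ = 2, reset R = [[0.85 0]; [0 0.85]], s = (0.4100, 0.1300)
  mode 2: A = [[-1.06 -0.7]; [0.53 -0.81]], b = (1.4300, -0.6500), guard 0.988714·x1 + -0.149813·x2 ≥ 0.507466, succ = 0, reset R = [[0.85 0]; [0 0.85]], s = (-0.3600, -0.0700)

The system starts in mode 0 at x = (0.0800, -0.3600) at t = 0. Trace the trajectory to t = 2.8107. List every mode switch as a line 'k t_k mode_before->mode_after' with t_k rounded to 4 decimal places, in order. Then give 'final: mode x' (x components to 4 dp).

1 0.5493 0->2
2 1.6184 2->0
3 2.1388 0->2
final: 2 -0.0718 -0.1371

Mode 0: guard c·x = 1.1209 hit at Δt = 0.5493 (t = 0.5493), x⁻ = (-1.1054, 0.1867) → reset → x⁺ = (-1.4559, 0.6399), jump to mode 2
Mode 2: guard c·x = 0.5075 hit at Δt = 1.0691 (t = 1.6184), x⁻ = (0.4703, -0.2834) → reset → x⁺ = (0.0398, -0.3109), jump to mode 0
Mode 0: guard c·x = 1.1209 hit at Δt = 0.5204 (t = 2.1388), x⁻ = (-1.1035, 0.1992) → reset → x⁺ = (-1.4542, 0.6513), jump to mode 2
Mode 2: flow for 0.6719 to horizon, guard not reached → x = (-0.0718, -0.1371)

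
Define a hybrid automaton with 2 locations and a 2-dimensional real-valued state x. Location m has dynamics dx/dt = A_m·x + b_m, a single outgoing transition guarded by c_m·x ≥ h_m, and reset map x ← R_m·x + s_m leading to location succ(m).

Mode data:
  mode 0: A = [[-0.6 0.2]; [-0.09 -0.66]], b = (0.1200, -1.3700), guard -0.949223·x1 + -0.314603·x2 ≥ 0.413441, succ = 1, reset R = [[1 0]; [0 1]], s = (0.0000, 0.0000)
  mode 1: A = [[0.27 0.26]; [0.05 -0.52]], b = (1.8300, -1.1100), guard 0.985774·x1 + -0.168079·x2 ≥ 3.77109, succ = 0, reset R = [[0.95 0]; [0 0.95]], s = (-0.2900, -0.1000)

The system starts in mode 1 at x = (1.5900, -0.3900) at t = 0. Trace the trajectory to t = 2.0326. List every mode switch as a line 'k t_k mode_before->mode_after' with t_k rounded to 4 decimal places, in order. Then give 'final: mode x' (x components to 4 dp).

1 0.8828 1->0
final: 0 1.4589 -1.7224

Mode 1: guard c·x = 3.7711 hit at Δt = 0.8828 (t = 0.8828), x⁻ = (3.6657, -0.9375) → reset → x⁺ = (3.1924, -0.9906), jump to mode 0
Mode 0: flow for 1.1498 to horizon, guard not reached → x = (1.4589, -1.7224)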